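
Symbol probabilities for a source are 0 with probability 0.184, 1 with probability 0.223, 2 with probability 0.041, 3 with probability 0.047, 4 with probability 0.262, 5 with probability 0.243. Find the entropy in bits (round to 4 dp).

2.3306 bits

H = −Σ pᵢ log₂ pᵢ.
−0.184·log₂(0.184) = 0.4494
−0.223·log₂(0.223) = 0.4828
−0.041·log₂(0.041) = 0.1889
−0.047·log₂(0.047) = 0.2073
−0.262·log₂(0.262) = 0.5063
−0.243·log₂(0.243) = 0.4960
Sum ≈ 2.3306 → 2.3306 bits.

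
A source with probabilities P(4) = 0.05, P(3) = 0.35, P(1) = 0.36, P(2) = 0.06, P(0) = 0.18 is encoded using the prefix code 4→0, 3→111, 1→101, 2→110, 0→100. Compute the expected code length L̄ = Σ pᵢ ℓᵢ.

2.9 bits/symbol

L̄ = Σ pᵢ·ℓᵢ = 0.05·1 + 0.35·3 + 0.36·3 + 0.06·3 + 0.18·3 = 2.9 bits/symbol.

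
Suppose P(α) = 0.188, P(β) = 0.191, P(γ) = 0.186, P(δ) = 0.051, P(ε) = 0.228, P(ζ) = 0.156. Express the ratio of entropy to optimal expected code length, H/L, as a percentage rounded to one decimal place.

96.3%

Entropy H = −Σ p log₂ p ≈ 2.4842 bits.
Huffman merges: 51/1000+39/250→207/1000; 93/500+47/250→187/500; 191/1000+207/1000→199/500; 57/250+187/500→301/500; 199/500+301/500→1. L = 2581/1000 ≈ 2.5810.
Efficiency = H/L = 2.4842/2.5810 = 96.3%.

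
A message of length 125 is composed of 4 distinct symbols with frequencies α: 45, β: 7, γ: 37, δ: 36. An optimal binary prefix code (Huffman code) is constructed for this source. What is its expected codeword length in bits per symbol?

Probabilities are the counts divided by 125.
Repeatedly combine the two least-probable nodes; the expected code length is the sum of the merged weights.
merge 7/125 + 36/125 → 43/125
merge 37/125 + 43/125 → 16/25
merge 9/25 + 16/25 → 1
L = 43/125 + 16/25 + 1 = 248/125 = 1.984 bits/symbol.

1.984 bits/symbol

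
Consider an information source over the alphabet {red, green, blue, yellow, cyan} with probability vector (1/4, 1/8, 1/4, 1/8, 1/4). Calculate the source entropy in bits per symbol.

2.25 bits

Each probability is a power of 1/2, so log₂(1/p) is an integer.
H = Σ p·log₂(1/p) = 1/4·2 + 1/8·3 + 1/4·2 + 1/8·3 + 1/4·2 = 2.25 bits.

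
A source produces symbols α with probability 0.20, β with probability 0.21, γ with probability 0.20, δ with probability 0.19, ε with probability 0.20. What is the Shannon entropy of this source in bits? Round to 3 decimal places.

H = −Σ pᵢ log₂ pᵢ.
−0.20·log₂(0.20) = 0.4644
−0.21·log₂(0.21) = 0.4728
−0.20·log₂(0.20) = 0.4644
−0.19·log₂(0.19) = 0.4552
−0.20·log₂(0.20) = 0.4644
Sum ≈ 2.3212 → 2.321 bits.

2.321 bits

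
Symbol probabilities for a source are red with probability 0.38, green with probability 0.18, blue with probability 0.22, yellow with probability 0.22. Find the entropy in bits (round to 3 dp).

1.937 bits

H = −Σ pᵢ log₂ pᵢ.
−0.38·log₂(0.38) = 0.5305
−0.18·log₂(0.18) = 0.4453
−0.22·log₂(0.22) = 0.4806
−0.22·log₂(0.22) = 0.4806
Sum ≈ 1.9369 → 1.937 bits.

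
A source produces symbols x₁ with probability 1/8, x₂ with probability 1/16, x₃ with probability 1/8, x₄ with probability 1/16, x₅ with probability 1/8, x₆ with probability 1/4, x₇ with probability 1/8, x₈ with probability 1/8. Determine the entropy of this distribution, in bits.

2.875 bits

Each probability is a power of 1/2, so log₂(1/p) is an integer.
H = Σ p·log₂(1/p) = 1/8·3 + 1/16·4 + 1/8·3 + 1/16·4 + 1/8·3 + 1/4·2 + 1/8·3 + 1/8·3 = 2.875 bits.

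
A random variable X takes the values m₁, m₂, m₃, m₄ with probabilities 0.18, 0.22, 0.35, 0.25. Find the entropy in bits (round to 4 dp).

H = −Σ pᵢ log₂ pᵢ.
−0.18·log₂(0.18) = 0.4453
−0.22·log₂(0.22) = 0.4806
−0.35·log₂(0.35) = 0.5301
−0.25·log₂(0.25) = 0.5000
Sum ≈ 1.9560 → 1.9560 bits.

1.9560 bits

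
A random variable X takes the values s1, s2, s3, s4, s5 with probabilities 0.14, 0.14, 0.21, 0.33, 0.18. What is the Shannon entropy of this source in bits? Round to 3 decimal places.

H = −Σ pᵢ log₂ pᵢ.
−0.14·log₂(0.14) = 0.3971
−0.14·log₂(0.14) = 0.3971
−0.21·log₂(0.21) = 0.4728
−0.33·log₂(0.33) = 0.5278
−0.18·log₂(0.18) = 0.4453
Sum ≈ 2.2402 → 2.240 bits.

2.240 bits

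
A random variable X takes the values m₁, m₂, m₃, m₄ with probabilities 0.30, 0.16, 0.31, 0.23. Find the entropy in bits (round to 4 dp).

1.9556 bits

H = −Σ pᵢ log₂ pᵢ.
−0.30·log₂(0.30) = 0.5211
−0.16·log₂(0.16) = 0.4230
−0.31·log₂(0.31) = 0.5238
−0.23·log₂(0.23) = 0.4877
Sum ≈ 1.9556 → 1.9556 bits.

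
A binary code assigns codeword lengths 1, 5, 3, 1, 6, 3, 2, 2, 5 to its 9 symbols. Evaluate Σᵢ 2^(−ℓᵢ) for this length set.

1.828125

With common denominator 2^6 = 64: Σ 2^(−ℓᵢ) = 32/64 + 2/64 + 8/64 + 32/64 + 1/64 + 8/64 + 16/64 + 16/64 + 2/64 = 117/64 = 1.828125.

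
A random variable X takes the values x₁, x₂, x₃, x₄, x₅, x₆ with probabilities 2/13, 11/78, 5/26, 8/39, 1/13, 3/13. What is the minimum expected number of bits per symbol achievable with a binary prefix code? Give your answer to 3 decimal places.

Repeatedly combine the two least-probable nodes; the expected code length is the sum of the merged weights.
merge 1/13 + 11/78 → 17/78
merge 2/13 + 5/26 → 9/26
merge 8/39 + 17/78 → 11/26
merge 3/13 + 9/26 → 15/26
merge 11/26 + 15/26 → 1
L = 17/78 + 9/26 + 11/26 + 15/26 + 1 = 100/39 ≈ 2.564 bits/symbol.

2.564 bits/symbol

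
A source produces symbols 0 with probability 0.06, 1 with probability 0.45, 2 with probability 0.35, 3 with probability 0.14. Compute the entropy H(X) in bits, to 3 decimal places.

H = −Σ pᵢ log₂ pᵢ.
−0.06·log₂(0.06) = 0.2435
−0.45·log₂(0.45) = 0.5184
−0.35·log₂(0.35) = 0.5301
−0.14·log₂(0.14) = 0.3971
Sum ≈ 1.6891 → 1.689 bits.

1.689 bits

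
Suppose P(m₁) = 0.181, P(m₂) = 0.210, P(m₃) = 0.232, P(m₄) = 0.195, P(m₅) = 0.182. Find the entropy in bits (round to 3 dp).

2.315 bits

H = −Σ pᵢ log₂ pᵢ.
−0.181·log₂(0.181) = 0.4463
−0.210·log₂(0.210) = 0.4728
−0.232·log₂(0.232) = 0.4890
−0.195·log₂(0.195) = 0.4599
−0.182·log₂(0.182) = 0.4474
Sum ≈ 2.3154 → 2.315 bits.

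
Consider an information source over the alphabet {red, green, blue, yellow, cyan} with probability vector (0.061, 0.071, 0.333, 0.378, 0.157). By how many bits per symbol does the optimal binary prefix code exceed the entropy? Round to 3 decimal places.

0.048 bits

Entropy H = −Σ p log₂ p ≈ 1.9953 bits.
Huffman merges: 61/1000+71/1000→33/250; 33/250+157/1000→289/1000; 289/1000+333/1000→311/500; 189/500+311/500→1. L = 2043/1000 ≈ 2.0430.
L − H = 2.0430 − 1.9953 = 0.048 bits.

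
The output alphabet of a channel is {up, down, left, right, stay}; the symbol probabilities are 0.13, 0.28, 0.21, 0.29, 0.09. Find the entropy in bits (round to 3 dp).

H = −Σ pᵢ log₂ pᵢ.
−0.13·log₂(0.13) = 0.3826
−0.28·log₂(0.28) = 0.5142
−0.21·log₂(0.21) = 0.4728
−0.29·log₂(0.29) = 0.5179
−0.09·log₂(0.09) = 0.3127
Sum ≈ 2.2002 → 2.200 bits.

2.200 bits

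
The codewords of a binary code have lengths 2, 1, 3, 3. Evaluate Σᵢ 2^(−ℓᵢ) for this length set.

With common denominator 2^3 = 8: Σ 2^(−ℓᵢ) = 2/8 + 4/8 + 1/8 + 1/8 = 8/8 = 1.

1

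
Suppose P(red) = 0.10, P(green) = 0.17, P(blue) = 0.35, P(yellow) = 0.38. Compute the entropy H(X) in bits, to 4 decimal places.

1.8273 bits

H = −Σ pᵢ log₂ pᵢ.
−0.10·log₂(0.10) = 0.3322
−0.17·log₂(0.17) = 0.4346
−0.35·log₂(0.35) = 0.5301
−0.38·log₂(0.38) = 0.5305
Sum ≈ 1.8273 → 1.8273 bits.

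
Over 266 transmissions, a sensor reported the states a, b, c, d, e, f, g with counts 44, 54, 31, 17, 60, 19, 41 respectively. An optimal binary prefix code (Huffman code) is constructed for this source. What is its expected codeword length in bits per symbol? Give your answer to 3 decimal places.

Probabilities are the counts divided by 266.
Repeatedly combine the two least-probable nodes; the expected code length is the sum of the merged weights.
merge 17/266 + 1/14 → 18/133
merge 31/266 + 18/133 → 67/266
merge 41/266 + 22/133 → 85/266
merge 27/133 + 30/133 → 3/7
merge 67/266 + 85/266 → 4/7
merge 3/7 + 4/7 → 1
L = 18/133 + 67/266 + 85/266 + 3/7 + 4/7 + 1 = 360/133 ≈ 2.707 bits/symbol.

2.707 bits/symbol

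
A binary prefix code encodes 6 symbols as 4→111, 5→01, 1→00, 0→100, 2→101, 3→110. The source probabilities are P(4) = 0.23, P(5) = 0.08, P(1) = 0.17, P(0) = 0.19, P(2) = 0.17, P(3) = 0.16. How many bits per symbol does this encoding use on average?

L̄ = Σ pᵢ·ℓᵢ = 0.23·3 + 0.08·2 + 0.17·2 + 0.19·3 + 0.17·3 + 0.16·3 = 2.75 bits/symbol.

2.75 bits/symbol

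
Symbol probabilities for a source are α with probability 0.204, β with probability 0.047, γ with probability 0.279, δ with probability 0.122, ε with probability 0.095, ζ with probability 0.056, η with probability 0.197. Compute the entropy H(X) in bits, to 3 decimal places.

H = −Σ pᵢ log₂ pᵢ.
−0.204·log₂(0.204) = 0.4678
−0.047·log₂(0.047) = 0.2073
−0.279·log₂(0.279) = 0.5138
−0.122·log₂(0.122) = 0.3703
−0.095·log₂(0.095) = 0.3226
−0.056·log₂(0.056) = 0.2329
−0.197·log₂(0.197) = 0.4617
Sum ≈ 2.5765 → 2.576 bits.

2.576 bits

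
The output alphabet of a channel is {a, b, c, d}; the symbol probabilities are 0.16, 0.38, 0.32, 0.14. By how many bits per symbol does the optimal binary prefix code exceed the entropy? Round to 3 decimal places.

0.043 bits

Entropy H = −Σ p log₂ p ≈ 1.8766 bits.
Huffman merges: 7/50+4/25→3/10; 3/10+8/25→31/50; 19/50+31/50→1. L = 48/25 ≈ 1.9200.
L − H = 1.9200 − 1.8766 = 0.043 bits.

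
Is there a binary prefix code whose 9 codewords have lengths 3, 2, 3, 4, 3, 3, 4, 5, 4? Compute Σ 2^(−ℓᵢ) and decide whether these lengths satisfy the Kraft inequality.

0.96875; yes

With common denominator 2^5 = 32: Σ 2^(−ℓᵢ) = 4/32 + 8/32 + 4/32 + 2/32 + 4/32 + 4/32 + 2/32 + 1/32 + 2/32 = 31/32 = 0.96875.
Kraft's inequality requires Σ ≤ 1; here Σ = 0.96875 ≤ 1, so such a prefix code exists.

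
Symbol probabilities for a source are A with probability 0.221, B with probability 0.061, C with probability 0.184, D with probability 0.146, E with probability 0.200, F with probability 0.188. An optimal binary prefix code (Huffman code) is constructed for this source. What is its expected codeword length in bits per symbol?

Repeatedly combine the two least-probable nodes; the expected code length is the sum of the merged weights.
merge 61/1000 + 73/500 → 207/1000
merge 23/125 + 47/250 → 93/250
merge 1/5 + 207/1000 → 407/1000
merge 221/1000 + 93/250 → 593/1000
merge 407/1000 + 593/1000 → 1
L = 207/1000 + 93/250 + 407/1000 + 593/1000 + 1 = 2579/1000 = 2.579 bits/symbol.

2.579 bits/symbol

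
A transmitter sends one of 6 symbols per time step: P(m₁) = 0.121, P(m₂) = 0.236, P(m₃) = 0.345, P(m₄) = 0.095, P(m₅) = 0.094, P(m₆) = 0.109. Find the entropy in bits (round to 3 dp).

2.382 bits

H = −Σ pᵢ log₂ pᵢ.
−0.121·log₂(0.121) = 0.3687
−0.236·log₂(0.236) = 0.4916
−0.345·log₂(0.345) = 0.5297
−0.095·log₂(0.095) = 0.3226
−0.094·log₂(0.094) = 0.3207
−0.109·log₂(0.109) = 0.3485
Sum ≈ 2.3818 → 2.382 bits.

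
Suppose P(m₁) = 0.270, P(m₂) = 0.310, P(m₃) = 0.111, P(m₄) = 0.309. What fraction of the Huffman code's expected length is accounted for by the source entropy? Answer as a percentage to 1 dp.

95.5%

Entropy H = −Σ p log₂ p ≈ 1.9094 bits.
Huffman merges: 111/1000+27/100→381/1000; 309/1000+31/100→619/1000; 381/1000+619/1000→1. L = 2 ≈ 2.0000.
Efficiency = H/L = 1.9094/2.0000 = 95.5%.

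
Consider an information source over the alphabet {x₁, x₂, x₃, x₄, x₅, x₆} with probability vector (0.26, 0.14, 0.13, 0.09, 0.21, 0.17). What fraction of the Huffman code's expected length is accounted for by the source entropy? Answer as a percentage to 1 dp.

99.0%

Entropy H = −Σ p log₂ p ≈ 2.5051 bits.
Huffman merges: 9/100+13/100→11/50; 7/50+17/100→31/100; 21/100+11/50→43/100; 13/50+31/100→57/100; 43/100+57/100→1. L = 253/100 ≈ 2.5300.
Efficiency = H/L = 2.5051/2.5300 = 99.0%.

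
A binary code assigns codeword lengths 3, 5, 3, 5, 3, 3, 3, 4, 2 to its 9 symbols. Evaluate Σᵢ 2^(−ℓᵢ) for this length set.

With common denominator 2^5 = 32: Σ 2^(−ℓᵢ) = 4/32 + 1/32 + 4/32 + 1/32 + 4/32 + 4/32 + 4/32 + 2/32 + 8/32 = 32/32 = 1.

1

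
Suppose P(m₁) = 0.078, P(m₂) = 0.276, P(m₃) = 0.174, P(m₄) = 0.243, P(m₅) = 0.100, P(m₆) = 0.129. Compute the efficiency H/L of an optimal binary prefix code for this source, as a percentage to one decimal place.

Entropy H = −Σ p log₂ p ≈ 2.4479 bits.
Huffman merges: 39/500+1/10→89/500; 129/1000+87/500→303/1000; 89/500+243/1000→421/1000; 69/250+303/1000→579/1000; 421/1000+579/1000→1. L = 2481/1000 ≈ 2.4810.
Efficiency = H/L = 2.4479/2.4810 = 98.7%.

98.7%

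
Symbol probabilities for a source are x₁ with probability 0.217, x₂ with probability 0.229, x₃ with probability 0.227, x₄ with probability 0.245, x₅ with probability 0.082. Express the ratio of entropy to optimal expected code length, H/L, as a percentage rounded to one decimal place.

97.6%

Entropy H = −Σ p log₂ p ≈ 2.2439 bits.
Huffman merges: 41/500+217/1000→299/1000; 227/1000+229/1000→57/125; 49/200+299/1000→68/125; 57/125+68/125→1. L = 2299/1000 ≈ 2.2990.
Efficiency = H/L = 2.2439/2.2990 = 97.6%.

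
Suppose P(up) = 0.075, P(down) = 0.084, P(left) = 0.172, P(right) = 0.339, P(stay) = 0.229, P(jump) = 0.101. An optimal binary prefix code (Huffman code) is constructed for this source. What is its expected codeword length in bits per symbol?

2.419 bits/symbol

Repeatedly combine the two least-probable nodes; the expected code length is the sum of the merged weights.
merge 3/40 + 21/250 → 159/1000
merge 101/1000 + 159/1000 → 13/50
merge 43/250 + 229/1000 → 401/1000
merge 13/50 + 339/1000 → 599/1000
merge 401/1000 + 599/1000 → 1
L = 159/1000 + 13/50 + 401/1000 + 599/1000 + 1 = 2419/1000 = 2.419 bits/symbol.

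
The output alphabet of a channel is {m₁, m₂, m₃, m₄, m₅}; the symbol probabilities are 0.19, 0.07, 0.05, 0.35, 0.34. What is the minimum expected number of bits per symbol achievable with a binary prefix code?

Repeatedly combine the two least-probable nodes; the expected code length is the sum of the merged weights.
merge 1/20 + 7/100 → 3/25
merge 3/25 + 19/100 → 31/100
merge 31/100 + 17/50 → 13/20
merge 7/20 + 13/20 → 1
L = 3/25 + 31/100 + 13/20 + 1 = 52/25 = 2.08 bits/symbol.

2.08 bits/symbol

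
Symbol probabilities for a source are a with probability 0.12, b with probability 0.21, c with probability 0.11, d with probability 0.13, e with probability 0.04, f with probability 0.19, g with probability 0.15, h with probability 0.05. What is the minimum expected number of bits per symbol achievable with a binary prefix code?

2.88 bits/symbol

Repeatedly combine the two least-probable nodes; the expected code length is the sum of the merged weights.
merge 1/25 + 1/20 → 9/100
merge 9/100 + 11/100 → 1/5
merge 3/25 + 13/100 → 1/4
merge 3/20 + 19/100 → 17/50
merge 1/5 + 21/100 → 41/100
merge 1/4 + 17/50 → 59/100
merge 41/100 + 59/100 → 1
L = 9/100 + 1/5 + 1/4 + 17/50 + 41/100 + 59/100 + 1 = 72/25 = 2.88 bits/symbol.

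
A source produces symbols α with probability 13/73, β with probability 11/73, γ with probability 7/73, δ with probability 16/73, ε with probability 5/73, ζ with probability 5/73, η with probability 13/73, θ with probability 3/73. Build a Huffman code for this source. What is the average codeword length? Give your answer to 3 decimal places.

2.877 bits/symbol

Repeatedly combine the two least-probable nodes; the expected code length is the sum of the merged weights.
merge 3/73 + 5/73 → 8/73
merge 5/73 + 7/73 → 12/73
merge 8/73 + 11/73 → 19/73
merge 12/73 + 13/73 → 25/73
merge 13/73 + 16/73 → 29/73
merge 19/73 + 25/73 → 44/73
merge 29/73 + 44/73 → 1
L = 8/73 + 12/73 + 19/73 + 25/73 + 29/73 + 44/73 + 1 = 210/73 ≈ 2.877 bits/symbol.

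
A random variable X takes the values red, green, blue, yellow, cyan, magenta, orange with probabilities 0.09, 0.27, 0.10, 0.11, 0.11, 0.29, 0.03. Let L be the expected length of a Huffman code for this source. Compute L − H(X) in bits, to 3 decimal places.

0.035 bits

Entropy H = −Σ p log₂ p ≈ 2.5251 bits.
Huffman merges: 3/100+9/100→3/25; 1/10+11/100→21/100; 11/100+3/25→23/100; 21/100+23/100→11/25; 27/100+29/100→14/25; 11/25+14/25→1. L = 64/25 ≈ 2.5600.
L − H = 2.5600 − 2.5251 = 0.035 bits.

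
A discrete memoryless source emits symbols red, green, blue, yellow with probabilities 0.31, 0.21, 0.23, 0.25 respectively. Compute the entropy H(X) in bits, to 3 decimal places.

H = −Σ pᵢ log₂ pᵢ.
−0.31·log₂(0.31) = 0.5238
−0.21·log₂(0.21) = 0.4728
−0.23·log₂(0.23) = 0.4877
−0.25·log₂(0.25) = 0.5000
Sum ≈ 1.9843 → 1.984 bits.

1.984 bits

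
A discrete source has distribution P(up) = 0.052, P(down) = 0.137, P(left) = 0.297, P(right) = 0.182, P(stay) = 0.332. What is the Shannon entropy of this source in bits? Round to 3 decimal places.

H = −Σ pᵢ log₂ pᵢ.
−0.052·log₂(0.052) = 0.2218
−0.137·log₂(0.137) = 0.3929
−0.297·log₂(0.297) = 0.5202
−0.182·log₂(0.182) = 0.4474
−0.332·log₂(0.332) = 0.5281
Sum ≈ 2.1103 → 2.110 bits.

2.110 bits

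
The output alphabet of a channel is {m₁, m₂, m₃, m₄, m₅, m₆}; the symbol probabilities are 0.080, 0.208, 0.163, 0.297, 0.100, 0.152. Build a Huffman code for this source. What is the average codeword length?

Repeatedly combine the two least-probable nodes; the expected code length is the sum of the merged weights.
merge 2/25 + 1/10 → 9/50
merge 19/125 + 163/1000 → 63/200
merge 9/50 + 26/125 → 97/250
merge 297/1000 + 63/200 → 153/250
merge 97/250 + 153/250 → 1
L = 9/50 + 63/200 + 97/250 + 153/250 + 1 = 499/200 = 2.495 bits/symbol.

2.495 bits/symbol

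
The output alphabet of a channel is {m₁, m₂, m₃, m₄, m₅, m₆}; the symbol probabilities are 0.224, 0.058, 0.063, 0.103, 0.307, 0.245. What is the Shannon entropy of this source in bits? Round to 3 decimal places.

H = −Σ pᵢ log₂ pᵢ.
−0.224·log₂(0.224) = 0.4835
−0.058·log₂(0.058) = 0.2383
−0.063·log₂(0.063) = 0.2513
−0.103·log₂(0.103) = 0.3378
−0.307·log₂(0.307) = 0.5230
−0.245·log₂(0.245) = 0.4971
Sum ≈ 2.3310 → 2.331 bits.

2.331 bits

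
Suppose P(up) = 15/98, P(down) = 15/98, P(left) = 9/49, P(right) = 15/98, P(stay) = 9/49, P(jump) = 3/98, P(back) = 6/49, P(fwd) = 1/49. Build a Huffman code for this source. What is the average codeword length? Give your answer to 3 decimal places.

Repeatedly combine the two least-probable nodes; the expected code length is the sum of the merged weights.
merge 1/49 + 3/98 → 5/98
merge 5/98 + 6/49 → 17/98
merge 15/98 + 15/98 → 15/49
merge 15/98 + 17/98 → 16/49
merge 9/49 + 9/49 → 18/49
merge 15/49 + 16/49 → 31/49
merge 18/49 + 31/49 → 1
L = 5/98 + 17/98 + 15/49 + 16/49 + 18/49 + 31/49 + 1 = 20/7 ≈ 2.857 bits/symbol.

2.857 bits/symbol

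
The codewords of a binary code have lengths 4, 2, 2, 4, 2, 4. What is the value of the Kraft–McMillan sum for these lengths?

0.9375

With common denominator 2^4 = 16: Σ 2^(−ℓᵢ) = 1/16 + 4/16 + 4/16 + 1/16 + 4/16 + 1/16 = 15/16 = 0.9375.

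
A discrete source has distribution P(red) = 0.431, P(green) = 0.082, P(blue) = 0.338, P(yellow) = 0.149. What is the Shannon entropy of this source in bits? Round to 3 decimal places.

H = −Σ pᵢ log₂ pᵢ.
−0.431·log₂(0.431) = 0.5233
−0.082·log₂(0.082) = 0.2959
−0.338·log₂(0.338) = 0.5289
−0.149·log₂(0.149) = 0.4092
Sum ≈ 1.7574 → 1.757 bits.

1.757 bits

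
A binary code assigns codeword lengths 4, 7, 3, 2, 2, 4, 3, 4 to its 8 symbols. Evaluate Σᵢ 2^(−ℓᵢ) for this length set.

0.9453125

With common denominator 2^7 = 128: Σ 2^(−ℓᵢ) = 8/128 + 1/128 + 16/128 + 32/128 + 32/128 + 8/128 + 16/128 + 8/128 = 121/128 = 0.9453125.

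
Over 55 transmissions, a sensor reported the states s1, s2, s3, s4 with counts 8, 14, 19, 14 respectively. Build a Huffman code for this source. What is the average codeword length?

Probabilities are the counts divided by 55.
Repeatedly combine the two least-probable nodes; the expected code length is the sum of the merged weights.
merge 8/55 + 14/55 → 2/5
merge 14/55 + 19/55 → 3/5
merge 2/5 + 3/5 → 1
L = 2/5 + 3/5 + 1 = 2 bits/symbol.

2 bits/symbol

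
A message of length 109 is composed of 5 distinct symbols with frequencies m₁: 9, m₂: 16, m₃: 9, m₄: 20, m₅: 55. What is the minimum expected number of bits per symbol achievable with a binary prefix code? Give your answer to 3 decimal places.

Probabilities are the counts divided by 109.
Repeatedly combine the two least-probable nodes; the expected code length is the sum of the merged weights.
merge 9/109 + 9/109 → 18/109
merge 16/109 + 18/109 → 34/109
merge 20/109 + 34/109 → 54/109
merge 54/109 + 55/109 → 1
L = 18/109 + 34/109 + 54/109 + 1 = 215/109 ≈ 1.972 bits/symbol.

1.972 bits/symbol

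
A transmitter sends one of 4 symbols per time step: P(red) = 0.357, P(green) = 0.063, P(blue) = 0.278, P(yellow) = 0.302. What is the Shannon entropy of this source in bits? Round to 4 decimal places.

H = −Σ pᵢ log₂ pᵢ.
−0.357·log₂(0.357) = 0.5305
−0.063·log₂(0.063) = 0.2513
−0.278·log₂(0.278) = 0.5134
−0.302·log₂(0.302) = 0.5217
Sum ≈ 1.8169 → 1.8169 bits.

1.8169 bits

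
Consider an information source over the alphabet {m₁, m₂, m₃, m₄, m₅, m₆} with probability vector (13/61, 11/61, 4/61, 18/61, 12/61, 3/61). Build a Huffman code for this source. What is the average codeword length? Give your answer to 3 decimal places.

2.410 bits/symbol

Repeatedly combine the two least-probable nodes; the expected code length is the sum of the merged weights.
merge 3/61 + 4/61 → 7/61
merge 7/61 + 11/61 → 18/61
merge 12/61 + 13/61 → 25/61
merge 18/61 + 18/61 → 36/61
merge 25/61 + 36/61 → 1
L = 7/61 + 18/61 + 25/61 + 36/61 + 1 = 147/61 ≈ 2.410 bits/symbol.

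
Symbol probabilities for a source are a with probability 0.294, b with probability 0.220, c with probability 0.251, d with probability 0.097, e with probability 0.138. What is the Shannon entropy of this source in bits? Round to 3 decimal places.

H = −Σ pᵢ log₂ pᵢ.
−0.294·log₂(0.294) = 0.5192
−0.220·log₂(0.220) = 0.4806
−0.251·log₂(0.251) = 0.5006
−0.097·log₂(0.097) = 0.3265
−0.138·log₂(0.138) = 0.3943
Sum ≈ 2.2212 → 2.221 bits.

2.221 bits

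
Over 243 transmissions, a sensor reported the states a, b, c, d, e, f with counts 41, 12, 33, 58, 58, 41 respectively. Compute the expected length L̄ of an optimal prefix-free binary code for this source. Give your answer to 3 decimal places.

2.523 bits/symbol

Probabilities are the counts divided by 243.
Repeatedly combine the two least-probable nodes; the expected code length is the sum of the merged weights.
merge 4/81 + 11/81 → 5/27
merge 41/243 + 41/243 → 82/243
merge 5/27 + 58/243 → 103/243
merge 58/243 + 82/243 → 140/243
merge 103/243 + 140/243 → 1
L = 5/27 + 82/243 + 103/243 + 140/243 + 1 = 613/243 ≈ 2.523 bits/symbol.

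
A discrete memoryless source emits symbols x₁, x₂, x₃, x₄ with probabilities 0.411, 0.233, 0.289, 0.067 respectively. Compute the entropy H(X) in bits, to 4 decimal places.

1.7957 bits

H = −Σ pᵢ log₂ pᵢ.
−0.411·log₂(0.411) = 0.5272
−0.233·log₂(0.233) = 0.4897
−0.289·log₂(0.289) = 0.5176
−0.067·log₂(0.067) = 0.2613
Sum ≈ 1.7957 → 1.7957 bits.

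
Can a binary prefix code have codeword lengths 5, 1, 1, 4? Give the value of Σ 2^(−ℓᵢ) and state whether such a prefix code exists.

With common denominator 2^5 = 32: Σ 2^(−ℓᵢ) = 1/32 + 16/32 + 16/32 + 2/32 = 35/32 = 1.09375.
Kraft's inequality requires Σ ≤ 1; here Σ = 1.09375 > 1, so no such prefix code exists.

1.09375; no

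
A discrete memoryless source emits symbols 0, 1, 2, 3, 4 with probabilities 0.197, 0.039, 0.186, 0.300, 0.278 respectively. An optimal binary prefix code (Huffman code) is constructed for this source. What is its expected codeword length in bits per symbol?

2.225 bits/symbol

Repeatedly combine the two least-probable nodes; the expected code length is the sum of the merged weights.
merge 39/1000 + 93/500 → 9/40
merge 197/1000 + 9/40 → 211/500
merge 139/500 + 3/10 → 289/500
merge 211/500 + 289/500 → 1
L = 9/40 + 211/500 + 289/500 + 1 = 89/40 = 2.225 bits/symbol.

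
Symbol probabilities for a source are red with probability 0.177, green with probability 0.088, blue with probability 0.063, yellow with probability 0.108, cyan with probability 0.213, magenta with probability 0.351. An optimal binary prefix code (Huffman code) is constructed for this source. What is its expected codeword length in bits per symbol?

Repeatedly combine the two least-probable nodes; the expected code length is the sum of the merged weights.
merge 63/1000 + 11/125 → 151/1000
merge 27/250 + 151/1000 → 259/1000
merge 177/1000 + 213/1000 → 39/100
merge 259/1000 + 351/1000 → 61/100
merge 39/100 + 61/100 → 1
L = 151/1000 + 259/1000 + 39/100 + 61/100 + 1 = 241/100 = 2.41 bits/symbol.

2.41 bits/symbol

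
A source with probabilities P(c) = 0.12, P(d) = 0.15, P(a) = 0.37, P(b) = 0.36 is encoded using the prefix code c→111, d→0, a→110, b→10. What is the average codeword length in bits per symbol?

2.34 bits/symbol

L̄ = Σ pᵢ·ℓᵢ = 0.12·3 + 0.15·1 + 0.37·3 + 0.36·2 = 2.34 bits/symbol.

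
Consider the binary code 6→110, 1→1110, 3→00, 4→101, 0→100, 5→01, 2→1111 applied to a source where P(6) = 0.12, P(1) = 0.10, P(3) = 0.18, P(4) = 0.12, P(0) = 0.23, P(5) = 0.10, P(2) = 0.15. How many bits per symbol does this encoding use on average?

L̄ = Σ pᵢ·ℓᵢ = 0.12·3 + 0.10·4 + 0.18·2 + 0.12·3 + 0.23·3 + 0.10·2 + 0.15·4 = 2.97 bits/symbol.

2.97 bits/symbol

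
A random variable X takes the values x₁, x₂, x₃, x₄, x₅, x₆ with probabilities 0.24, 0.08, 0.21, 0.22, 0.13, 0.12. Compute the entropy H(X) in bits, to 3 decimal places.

2.489 bits

H = −Σ pᵢ log₂ pᵢ.
−0.24·log₂(0.24) = 0.4941
−0.08·log₂(0.08) = 0.2915
−0.21·log₂(0.21) = 0.4728
−0.22·log₂(0.22) = 0.4806
−0.13·log₂(0.13) = 0.3826
−0.12·log₂(0.12) = 0.3671
Sum ≈ 2.4888 → 2.489 bits.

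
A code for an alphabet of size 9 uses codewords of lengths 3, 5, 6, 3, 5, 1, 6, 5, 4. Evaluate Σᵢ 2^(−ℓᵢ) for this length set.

With common denominator 2^6 = 64: Σ 2^(−ℓᵢ) = 8/64 + 2/64 + 1/64 + 8/64 + 2/64 + 32/64 + 1/64 + 2/64 + 4/64 = 60/64 = 0.9375.

0.9375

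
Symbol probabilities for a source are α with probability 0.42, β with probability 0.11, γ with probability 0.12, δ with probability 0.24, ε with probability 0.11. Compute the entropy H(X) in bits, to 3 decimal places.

H = −Σ pᵢ log₂ pᵢ.
−0.42·log₂(0.42) = 0.5256
−0.11·log₂(0.11) = 0.3503
−0.12·log₂(0.12) = 0.3671
−0.24·log₂(0.24) = 0.4941
−0.11·log₂(0.11) = 0.3503
Sum ≈ 2.0874 → 2.087 bits.

2.087 bits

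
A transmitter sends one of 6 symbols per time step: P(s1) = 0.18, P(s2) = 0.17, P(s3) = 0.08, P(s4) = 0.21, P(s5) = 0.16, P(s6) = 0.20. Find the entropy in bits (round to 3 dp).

H = −Σ pᵢ log₂ pᵢ.
−0.18·log₂(0.18) = 0.4453
−0.17·log₂(0.17) = 0.4346
−0.08·log₂(0.08) = 0.2915
−0.21·log₂(0.21) = 0.4728
−0.16·log₂(0.16) = 0.4230
−0.20·log₂(0.20) = 0.4644
Sum ≈ 2.5316 → 2.532 bits.

2.532 bits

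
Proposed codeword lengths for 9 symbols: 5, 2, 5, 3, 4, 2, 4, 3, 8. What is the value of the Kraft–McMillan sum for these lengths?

With common denominator 2^8 = 256: Σ 2^(−ℓᵢ) = 8/256 + 64/256 + 8/256 + 32/256 + 16/256 + 64/256 + 16/256 + 32/256 + 1/256 = 241/256 = 0.94140625.

0.94140625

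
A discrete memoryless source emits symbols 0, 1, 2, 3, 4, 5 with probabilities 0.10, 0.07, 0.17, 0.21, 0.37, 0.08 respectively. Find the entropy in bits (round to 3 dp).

2.330 bits

H = −Σ pᵢ log₂ pᵢ.
−0.10·log₂(0.10) = 0.3322
−0.07·log₂(0.07) = 0.2686
−0.17·log₂(0.17) = 0.4346
−0.21·log₂(0.21) = 0.4728
−0.37·log₂(0.37) = 0.5307
−0.08·log₂(0.08) = 0.2915
Sum ≈ 2.3304 → 2.330 bits.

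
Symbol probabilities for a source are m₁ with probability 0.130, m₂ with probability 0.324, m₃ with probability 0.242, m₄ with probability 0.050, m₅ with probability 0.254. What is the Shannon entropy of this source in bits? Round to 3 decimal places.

2.123 bits

H = −Σ pᵢ log₂ pᵢ.
−0.130·log₂(0.130) = 0.3826
−0.324·log₂(0.324) = 0.5268
−0.242·log₂(0.242) = 0.4954
−0.050·log₂(0.050) = 0.2161
−0.254·log₂(0.254) = 0.5022
Sum ≈ 2.1231 → 2.123 bits.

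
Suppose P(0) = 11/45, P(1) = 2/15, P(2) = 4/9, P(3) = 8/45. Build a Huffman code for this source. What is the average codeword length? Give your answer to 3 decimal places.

Repeatedly combine the two least-probable nodes; the expected code length is the sum of the merged weights.
merge 2/15 + 8/45 → 14/45
merge 11/45 + 14/45 → 5/9
merge 4/9 + 5/9 → 1
L = 14/45 + 5/9 + 1 = 28/15 ≈ 1.867 bits/symbol.

1.867 bits/symbol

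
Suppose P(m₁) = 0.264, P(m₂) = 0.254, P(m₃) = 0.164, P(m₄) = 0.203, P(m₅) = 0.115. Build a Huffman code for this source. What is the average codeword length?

2.279 bits/symbol

Repeatedly combine the two least-probable nodes; the expected code length is the sum of the merged weights.
merge 23/200 + 41/250 → 279/1000
merge 203/1000 + 127/500 → 457/1000
merge 33/125 + 279/1000 → 543/1000
merge 457/1000 + 543/1000 → 1
L = 279/1000 + 457/1000 + 543/1000 + 1 = 2279/1000 = 2.279 bits/symbol.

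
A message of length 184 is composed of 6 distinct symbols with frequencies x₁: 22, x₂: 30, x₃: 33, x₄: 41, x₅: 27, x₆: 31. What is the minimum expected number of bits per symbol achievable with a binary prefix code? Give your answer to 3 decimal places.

2.598 bits/symbol

Probabilities are the counts divided by 184.
Repeatedly combine the two least-probable nodes; the expected code length is the sum of the merged weights.
merge 11/92 + 27/184 → 49/184
merge 15/92 + 31/184 → 61/184
merge 33/184 + 41/184 → 37/92
merge 49/184 + 61/184 → 55/92
merge 37/92 + 55/92 → 1
L = 49/184 + 61/184 + 37/92 + 55/92 + 1 = 239/92 ≈ 2.598 bits/symbol.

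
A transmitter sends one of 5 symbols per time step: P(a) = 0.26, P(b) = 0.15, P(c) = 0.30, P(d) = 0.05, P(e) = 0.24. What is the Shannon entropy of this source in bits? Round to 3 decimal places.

H = −Σ pᵢ log₂ pᵢ.
−0.26·log₂(0.26) = 0.5053
−0.15·log₂(0.15) = 0.4105
−0.30·log₂(0.30) = 0.5211
−0.05·log₂(0.05) = 0.2161
−0.24·log₂(0.24) = 0.4941
Sum ≈ 2.1472 → 2.147 bits.

2.147 bits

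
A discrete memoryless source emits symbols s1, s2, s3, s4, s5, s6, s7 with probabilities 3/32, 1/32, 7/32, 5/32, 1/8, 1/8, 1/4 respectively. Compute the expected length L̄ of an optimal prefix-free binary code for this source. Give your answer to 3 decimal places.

2.656 bits/symbol

Repeatedly combine the two least-probable nodes; the expected code length is the sum of the merged weights.
merge 1/32 + 3/32 → 1/8
merge 1/8 + 1/8 → 1/4
merge 1/8 + 5/32 → 9/32
merge 7/32 + 1/4 → 15/32
merge 1/4 + 9/32 → 17/32
merge 15/32 + 17/32 → 1
L = 1/8 + 1/4 + 9/32 + 15/32 + 17/32 + 1 = 85/32 ≈ 2.656 bits/symbol.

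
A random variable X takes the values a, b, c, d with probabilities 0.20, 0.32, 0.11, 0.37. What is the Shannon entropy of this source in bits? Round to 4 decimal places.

H = −Σ pᵢ log₂ pᵢ.
−0.20·log₂(0.20) = 0.4644
−0.32·log₂(0.32) = 0.5260
−0.11·log₂(0.11) = 0.3503
−0.37·log₂(0.37) = 0.5307
Sum ≈ 1.8714 → 1.8714 bits.

1.8714 bits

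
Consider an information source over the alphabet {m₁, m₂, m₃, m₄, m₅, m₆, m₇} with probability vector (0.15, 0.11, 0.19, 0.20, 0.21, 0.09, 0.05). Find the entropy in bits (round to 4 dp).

H = −Σ pᵢ log₂ pᵢ.
−0.15·log₂(0.15) = 0.4105
−0.11·log₂(0.11) = 0.3503
−0.19·log₂(0.19) = 0.4552
−0.20·log₂(0.20) = 0.4644
−0.21·log₂(0.21) = 0.4728
−0.09·log₂(0.09) = 0.3127
−0.05·log₂(0.05) = 0.2161
Sum ≈ 2.6820 → 2.6820 bits.

2.6820 bits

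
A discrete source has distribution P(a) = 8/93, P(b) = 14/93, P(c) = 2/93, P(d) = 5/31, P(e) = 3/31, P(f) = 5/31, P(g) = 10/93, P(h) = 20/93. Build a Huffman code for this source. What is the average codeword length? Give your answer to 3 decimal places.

Repeatedly combine the two least-probable nodes; the expected code length is the sum of the merged weights.
merge 2/93 + 8/93 → 10/93
merge 3/31 + 10/93 → 19/93
merge 10/93 + 14/93 → 8/31
merge 5/31 + 5/31 → 10/31
merge 19/93 + 20/93 → 13/31
merge 8/31 + 10/31 → 18/31
merge 13/31 + 18/31 → 1
L = 10/93 + 19/93 + 8/31 + 10/31 + 13/31 + 18/31 + 1 = 269/93 ≈ 2.892 bits/symbol.

2.892 bits/symbol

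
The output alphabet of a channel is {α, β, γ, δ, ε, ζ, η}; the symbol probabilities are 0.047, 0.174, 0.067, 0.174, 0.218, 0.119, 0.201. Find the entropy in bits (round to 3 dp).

H = −Σ pᵢ log₂ pᵢ.
−0.047·log₂(0.047) = 0.2073
−0.174·log₂(0.174) = 0.4390
−0.067·log₂(0.067) = 0.2613
−0.174·log₂(0.174) = 0.4390
−0.218·log₂(0.218) = 0.4791
−0.119·log₂(0.119) = 0.3654
−0.201·log₂(0.201) = 0.4653
Sum ≈ 2.6563 → 2.656 bits.

2.656 bits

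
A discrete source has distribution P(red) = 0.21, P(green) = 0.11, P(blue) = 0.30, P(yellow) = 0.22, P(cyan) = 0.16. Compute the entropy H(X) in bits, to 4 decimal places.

H = −Σ pᵢ log₂ pᵢ.
−0.21·log₂(0.21) = 0.4728
−0.11·log₂(0.11) = 0.3503
−0.30·log₂(0.30) = 0.5211
−0.22·log₂(0.22) = 0.4806
−0.16·log₂(0.16) = 0.4230
Sum ≈ 2.2478 → 2.2478 bits.

2.2478 bits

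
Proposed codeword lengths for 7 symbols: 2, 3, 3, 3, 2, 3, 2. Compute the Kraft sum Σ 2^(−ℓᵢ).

With common denominator 2^3 = 8: Σ 2^(−ℓᵢ) = 2/8 + 1/8 + 1/8 + 1/8 + 2/8 + 1/8 + 2/8 = 10/8 = 1.25.

1.25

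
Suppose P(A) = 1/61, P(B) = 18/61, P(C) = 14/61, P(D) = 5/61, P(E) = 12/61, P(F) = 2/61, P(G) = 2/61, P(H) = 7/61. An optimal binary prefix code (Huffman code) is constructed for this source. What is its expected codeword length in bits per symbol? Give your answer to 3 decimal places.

Repeatedly combine the two least-probable nodes; the expected code length is the sum of the merged weights.
merge 1/61 + 2/61 → 3/61
merge 2/61 + 3/61 → 5/61
merge 5/61 + 5/61 → 10/61
merge 7/61 + 10/61 → 17/61
merge 12/61 + 14/61 → 26/61
merge 17/61 + 18/61 → 35/61
merge 26/61 + 35/61 → 1
L = 3/61 + 5/61 + 10/61 + 17/61 + 26/61 + 35/61 + 1 = 157/61 ≈ 2.574 bits/symbol.

2.574 bits/symbol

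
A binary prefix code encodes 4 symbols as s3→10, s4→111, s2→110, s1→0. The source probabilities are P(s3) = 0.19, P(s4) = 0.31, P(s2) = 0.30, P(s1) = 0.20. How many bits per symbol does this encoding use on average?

2.41 bits/symbol

L̄ = Σ pᵢ·ℓᵢ = 0.19·2 + 0.31·3 + 0.30·3 + 0.20·1 = 2.41 bits/symbol.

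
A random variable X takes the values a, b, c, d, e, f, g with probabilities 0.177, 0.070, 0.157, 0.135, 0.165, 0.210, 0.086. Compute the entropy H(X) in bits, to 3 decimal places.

H = −Σ pᵢ log₂ pᵢ.
−0.177·log₂(0.177) = 0.4422
−0.070·log₂(0.070) = 0.2686
−0.157·log₂(0.157) = 0.4194
−0.135·log₂(0.135) = 0.3900
−0.165·log₂(0.165) = 0.4289
−0.210·log₂(0.210) = 0.4728
−0.086·log₂(0.086) = 0.3044
Sum ≈ 2.7262 → 2.726 bits.

2.726 bits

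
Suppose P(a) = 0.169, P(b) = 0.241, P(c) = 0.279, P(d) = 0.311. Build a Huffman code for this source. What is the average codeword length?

2 bits/symbol

Repeatedly combine the two least-probable nodes; the expected code length is the sum of the merged weights.
merge 169/1000 + 241/1000 → 41/100
merge 279/1000 + 311/1000 → 59/100
merge 41/100 + 59/100 → 1
L = 41/100 + 59/100 + 1 = 2 bits/symbol.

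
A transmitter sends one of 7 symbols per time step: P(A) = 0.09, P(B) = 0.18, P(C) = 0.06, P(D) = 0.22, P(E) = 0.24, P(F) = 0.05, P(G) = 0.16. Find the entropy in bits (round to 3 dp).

H = −Σ pᵢ log₂ pᵢ.
−0.09·log₂(0.09) = 0.3127
−0.18·log₂(0.18) = 0.4453
−0.06·log₂(0.06) = 0.2435
−0.22·log₂(0.22) = 0.4806
−0.24·log₂(0.24) = 0.4941
−0.05·log₂(0.05) = 0.2161
−0.16·log₂(0.16) = 0.4230
Sum ≈ 2.6153 → 2.615 bits.

2.615 bits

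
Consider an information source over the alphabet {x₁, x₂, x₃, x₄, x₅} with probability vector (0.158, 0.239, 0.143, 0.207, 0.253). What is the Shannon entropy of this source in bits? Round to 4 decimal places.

2.2874 bits

H = −Σ pᵢ log₂ pᵢ.
−0.158·log₂(0.158) = 0.4206
−0.239·log₂(0.239) = 0.4935
−0.143·log₂(0.143) = 0.4012
−0.207·log₂(0.207) = 0.4704
−0.253·log₂(0.253) = 0.5016
Sum ≈ 2.2874 → 2.2874 bits.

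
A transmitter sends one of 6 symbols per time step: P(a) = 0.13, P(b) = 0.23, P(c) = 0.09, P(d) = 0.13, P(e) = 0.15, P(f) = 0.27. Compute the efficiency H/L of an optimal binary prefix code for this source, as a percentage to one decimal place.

99.4%

Entropy H = −Σ p log₂ p ≈ 2.4862 bits.
Huffman merges: 9/100+13/100→11/50; 13/100+3/20→7/25; 11/50+23/100→9/20; 27/100+7/25→11/20; 9/20+11/20→1. L = 5/2 ≈ 2.5000.
Efficiency = H/L = 2.4862/2.5000 = 99.4%.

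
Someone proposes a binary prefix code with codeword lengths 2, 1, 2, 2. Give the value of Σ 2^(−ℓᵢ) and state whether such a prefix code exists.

With common denominator 2^2 = 4: Σ 2^(−ℓᵢ) = 1/4 + 2/4 + 1/4 + 1/4 = 5/4 = 1.25.
Kraft's inequality requires Σ ≤ 1; here Σ = 1.25 > 1, so no such prefix code exists.

1.25; no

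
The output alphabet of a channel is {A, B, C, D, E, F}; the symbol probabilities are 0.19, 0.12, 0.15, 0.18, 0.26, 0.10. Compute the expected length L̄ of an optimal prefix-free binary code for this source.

2.55 bits/symbol

Repeatedly combine the two least-probable nodes; the expected code length is the sum of the merged weights.
merge 1/10 + 3/25 → 11/50
merge 3/20 + 9/50 → 33/100
merge 19/100 + 11/50 → 41/100
merge 13/50 + 33/100 → 59/100
merge 41/100 + 59/100 → 1
L = 11/50 + 33/100 + 41/100 + 59/100 + 1 = 51/20 = 2.55 bits/symbol.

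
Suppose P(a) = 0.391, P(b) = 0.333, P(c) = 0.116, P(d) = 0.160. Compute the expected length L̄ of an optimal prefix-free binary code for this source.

1.885 bits/symbol

Repeatedly combine the two least-probable nodes; the expected code length is the sum of the merged weights.
merge 29/250 + 4/25 → 69/250
merge 69/250 + 333/1000 → 609/1000
merge 391/1000 + 609/1000 → 1
L = 69/250 + 609/1000 + 1 = 377/200 = 1.885 bits/symbol.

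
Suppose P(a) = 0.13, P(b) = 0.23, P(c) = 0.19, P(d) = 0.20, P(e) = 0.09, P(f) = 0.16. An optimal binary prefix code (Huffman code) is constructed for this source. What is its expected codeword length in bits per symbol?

Repeatedly combine the two least-probable nodes; the expected code length is the sum of the merged weights.
merge 9/100 + 13/100 → 11/50
merge 4/25 + 19/100 → 7/20
merge 1/5 + 11/50 → 21/50
merge 23/100 + 7/20 → 29/50
merge 21/50 + 29/50 → 1
L = 11/50 + 7/20 + 21/50 + 29/50 + 1 = 257/100 = 2.57 bits/symbol.

2.57 bits/symbol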